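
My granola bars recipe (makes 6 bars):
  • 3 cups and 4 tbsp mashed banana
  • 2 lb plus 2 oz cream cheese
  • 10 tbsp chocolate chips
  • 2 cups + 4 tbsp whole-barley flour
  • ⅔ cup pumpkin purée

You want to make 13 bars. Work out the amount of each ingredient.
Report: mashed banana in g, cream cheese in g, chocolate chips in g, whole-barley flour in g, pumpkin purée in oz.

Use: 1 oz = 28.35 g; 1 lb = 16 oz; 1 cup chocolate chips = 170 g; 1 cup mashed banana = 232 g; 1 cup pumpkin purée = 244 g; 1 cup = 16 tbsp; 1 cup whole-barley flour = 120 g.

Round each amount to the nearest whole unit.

mashed banana: 1634 g; cream cheese: 2088 g; chocolate chips: 230 g; whole-barley flour: 585 g; pumpkin purée: 12 oz

Scaling factor: 13/6.
mashed banana: (3 cup + 4 tbsp = 3.25 cup) × 13/6 × 232 g/cup ≈ 1634 g
cream cheese: (2 lb + 2 oz = 2.125 lb) × 13/6 × 16 oz/lb × 28.35 g/oz ≈ 2088 g
chocolate chips: 10 tbsp × 13/6 ÷ 16 tbsp/cup × 170 g/cup ≈ 230 g
whole-barley flour: (2 cup + 4 tbsp = 2.25 cup) × 13/6 × 120 g/cup = 585 g
pumpkin purée: 2/3 cup × 13/6 × 244 g/cup ÷ 28.35 g/oz ≈ 12 oz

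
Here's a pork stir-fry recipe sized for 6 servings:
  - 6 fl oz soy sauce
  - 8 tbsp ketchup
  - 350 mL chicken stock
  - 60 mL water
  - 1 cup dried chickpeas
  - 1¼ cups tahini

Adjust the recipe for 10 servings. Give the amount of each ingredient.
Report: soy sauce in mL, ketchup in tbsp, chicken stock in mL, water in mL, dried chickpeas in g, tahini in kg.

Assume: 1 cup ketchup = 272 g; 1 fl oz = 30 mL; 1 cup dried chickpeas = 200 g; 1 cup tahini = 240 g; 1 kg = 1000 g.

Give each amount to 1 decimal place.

Scaling factor: 10/6 = 5/3.
soy sauce: 6 fl oz × 5/3 × 30 mL/fl oz = 300.0 mL
ketchup: 8 tbsp × 5/3 ≈ 13.3 tbsp
chicken stock: 350 mL × 5/3 ≈ 583.3 mL
water: 60 mL × 5/3 = 100.0 mL
dried chickpeas: 1 cup × 5/3 × 200 g/cup ≈ 333.3 g
tahini: 1.25 cup × 5/3 × 240 g/cup ÷ 1000 g/kg = 0.5 kg

soy sauce: 300.0 mL; ketchup: 13.3 tbsp; chicken stock: 583.3 mL; water: 100.0 mL; dried chickpeas: 333.3 g; tahini: 0.5 kg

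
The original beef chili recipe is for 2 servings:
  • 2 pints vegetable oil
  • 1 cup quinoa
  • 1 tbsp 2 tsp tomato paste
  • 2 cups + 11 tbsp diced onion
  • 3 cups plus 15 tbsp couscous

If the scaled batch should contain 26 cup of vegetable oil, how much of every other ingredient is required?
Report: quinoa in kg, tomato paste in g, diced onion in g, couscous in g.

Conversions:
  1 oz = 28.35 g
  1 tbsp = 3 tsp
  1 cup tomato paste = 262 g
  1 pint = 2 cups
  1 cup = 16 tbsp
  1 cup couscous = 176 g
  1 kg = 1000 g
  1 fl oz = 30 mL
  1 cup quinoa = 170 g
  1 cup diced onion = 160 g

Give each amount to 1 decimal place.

quinoa: 1.1 kg; tomato paste: 177.4 g; diced onion: 2795.0 g; couscous: 4504.5 g

The original recipe has 4 cup of vegetable oil, so the scaling factor is 26 ÷ 4 = 13/2 = 6.5.
quinoa: 1 cup × 13/2 × 170 g/cup ÷ 1000 g/kg ≈ 1.1 kg
tomato paste: (1 tbsp + 2 tsp = 5/3 tbsp) × 13/2 ÷ 16 tbsp/cup × 262 g/cup ≈ 177.4 g
diced onion: (2 cup + 11 tbsp = 2.6875 cup) × 13/2 × 160 g/cup = 2795.0 g
couscous: (3 cup + 15 tbsp = 3.9375 cup) × 13/2 × 176 g/cup = 4504.5 g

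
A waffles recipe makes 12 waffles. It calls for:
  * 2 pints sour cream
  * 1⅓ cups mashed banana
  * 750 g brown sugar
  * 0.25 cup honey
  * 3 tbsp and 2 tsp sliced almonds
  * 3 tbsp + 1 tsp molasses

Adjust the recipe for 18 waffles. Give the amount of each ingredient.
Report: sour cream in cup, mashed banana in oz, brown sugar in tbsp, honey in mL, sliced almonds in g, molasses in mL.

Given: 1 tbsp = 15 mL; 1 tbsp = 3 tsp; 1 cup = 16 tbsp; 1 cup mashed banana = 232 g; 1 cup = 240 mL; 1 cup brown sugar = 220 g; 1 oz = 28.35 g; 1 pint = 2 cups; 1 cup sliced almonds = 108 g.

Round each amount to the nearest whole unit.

Scaling factor: 18/12 = 3/2 = 1.5.
sour cream: 2 pint × 3/2 × 2 cup/pint = 6 cup
mashed banana: 4/3 cup × 3/2 × 232 g/cup ÷ 28.35 g/oz ≈ 16 oz
brown sugar: 750 g × 3/2 ÷ 220 g/cup × 16 tbsp/cup ≈ 82 tbsp
honey: 0.25 cup × 3/2 × 240 mL/cup = 90 mL
sliced almonds: (3 tbsp + 2 tsp = 11/3 tbsp) × 3/2 ÷ 16 tbsp/cup × 108 g/cup ≈ 37 g
molasses: (3 tbsp + 1 tsp = 10/3 tbsp) × 3/2 × 15 mL/tbsp = 75 mL

sour cream: 6 cup; mashed banana: 16 oz; brown sugar: 82 tbsp; honey: 90 mL; sliced almonds: 37 g; molasses: 75 mL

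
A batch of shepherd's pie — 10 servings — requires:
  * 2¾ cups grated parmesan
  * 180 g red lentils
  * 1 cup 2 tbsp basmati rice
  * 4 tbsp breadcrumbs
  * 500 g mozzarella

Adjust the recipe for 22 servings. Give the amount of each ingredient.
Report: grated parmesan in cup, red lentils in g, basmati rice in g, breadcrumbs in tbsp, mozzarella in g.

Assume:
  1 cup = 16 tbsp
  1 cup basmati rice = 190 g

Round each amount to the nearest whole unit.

grated parmesan: 6 cup; red lentils: 396 g; basmati rice: 470 g; breadcrumbs: 9 tbsp; mozzarella: 1100 g

Scaling factor: 22/10 = 11/5 = 2.2.
grated parmesan: 2.75 cup × 11/5 ≈ 6 cup
red lentils: 180 g × 11/5 = 396 g
basmati rice: (1 cup + 2 tbsp = 1.125 cup) × 11/5 × 190 g/cup ≈ 470 g
breadcrumbs: 4 tbsp × 11/5 ≈ 9 tbsp
mozzarella: 500 g × 11/5 = 1100 g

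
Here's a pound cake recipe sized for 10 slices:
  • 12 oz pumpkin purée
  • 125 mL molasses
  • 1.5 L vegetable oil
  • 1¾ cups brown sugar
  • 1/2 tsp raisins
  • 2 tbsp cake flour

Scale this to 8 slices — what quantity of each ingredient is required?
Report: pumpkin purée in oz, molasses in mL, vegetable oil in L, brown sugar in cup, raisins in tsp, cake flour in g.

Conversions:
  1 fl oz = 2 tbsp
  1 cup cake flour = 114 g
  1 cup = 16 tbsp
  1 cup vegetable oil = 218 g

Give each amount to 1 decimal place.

Scaling factor: 8/10 = 4/5 = 0.8.
pumpkin purée: 12 oz × 4/5 = 9.6 oz
molasses: 125 mL × 4/5 = 100.0 mL
vegetable oil: 1.5 L × 4/5 = 1.2 L
brown sugar: 1.75 cup × 4/5 = 1.4 cup
raisins: 0.5 tsp × 4/5 = 0.4 tsp
cake flour: 2 tbsp × 4/5 ÷ 16 tbsp/cup × 114 g/cup = 11.4 g

pumpkin purée: 9.6 oz; molasses: 100.0 mL; vegetable oil: 1.2 L; brown sugar: 1.4 cup; raisins: 0.4 tsp; cake flour: 11.4 g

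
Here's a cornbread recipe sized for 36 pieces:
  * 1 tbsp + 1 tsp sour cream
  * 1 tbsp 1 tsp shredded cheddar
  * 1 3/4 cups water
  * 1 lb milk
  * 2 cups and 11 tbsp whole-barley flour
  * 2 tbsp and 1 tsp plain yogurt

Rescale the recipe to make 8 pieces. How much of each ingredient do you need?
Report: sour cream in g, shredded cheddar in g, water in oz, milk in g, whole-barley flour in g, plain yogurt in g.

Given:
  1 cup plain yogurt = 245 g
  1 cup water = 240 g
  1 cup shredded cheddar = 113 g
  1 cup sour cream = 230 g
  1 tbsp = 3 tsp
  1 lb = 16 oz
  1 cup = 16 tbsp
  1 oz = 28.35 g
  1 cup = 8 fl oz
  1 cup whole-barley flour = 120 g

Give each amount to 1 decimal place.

Scaling factor: 8/36 = 2/9.
sour cream: (1 tbsp + 1 tsp = 4/3 tbsp) × 2/9 ÷ 16 tbsp/cup × 230 g/cup ≈ 4.3 g
shredded cheddar: (1 tbsp + 1 tsp = 4/3 tbsp) × 2/9 ÷ 16 tbsp/cup × 113 g/cup ≈ 2.1 g
water: 1.75 cup × 2/9 × 240 g/cup ÷ 28.35 g/oz ≈ 3.3 oz
milk: 1 lb × 2/9 × 16 oz/lb × 28.35 g/oz = 100.8 g
whole-barley flour: (2 cup + 11 tbsp = 2.6875 cup) × 2/9 × 120 g/cup ≈ 71.7 g
plain yogurt: (2 tbsp + 1 tsp = 7/3 tbsp) × 2/9 ÷ 16 tbsp/cup × 245 g/cup ≈ 7.9 g

sour cream: 4.3 g; shredded cheddar: 2.1 g; water: 3.3 oz; milk: 100.8 g; whole-barley flour: 71.7 g; plain yogurt: 7.9 g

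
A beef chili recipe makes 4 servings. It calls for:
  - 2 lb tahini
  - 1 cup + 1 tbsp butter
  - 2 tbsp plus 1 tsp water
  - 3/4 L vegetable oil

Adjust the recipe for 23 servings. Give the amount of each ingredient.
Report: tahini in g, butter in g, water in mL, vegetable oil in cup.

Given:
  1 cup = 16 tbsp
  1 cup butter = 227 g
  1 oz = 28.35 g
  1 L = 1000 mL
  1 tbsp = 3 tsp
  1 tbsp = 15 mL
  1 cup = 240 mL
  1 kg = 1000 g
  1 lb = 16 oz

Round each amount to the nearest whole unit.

tahini: 5216 g; butter: 1387 g; water: 201 mL; vegetable oil: 18 cup

Scaling factor: 23/4 = 5.75.
tahini: 2 lb × 23/4 × 16 oz/lb × 28.35 g/oz ≈ 5216 g
butter: (1 cup + 1 tbsp = 1.0625 cup) × 23/4 × 227 g/cup ≈ 1387 g
water: (2 tbsp + 1 tsp = 7/3 tbsp) × 23/4 × 15 mL/tbsp ≈ 201 mL
vegetable oil: 0.75 L × 23/4 × 1000 mL/L ÷ 240 mL/cup ≈ 18 cup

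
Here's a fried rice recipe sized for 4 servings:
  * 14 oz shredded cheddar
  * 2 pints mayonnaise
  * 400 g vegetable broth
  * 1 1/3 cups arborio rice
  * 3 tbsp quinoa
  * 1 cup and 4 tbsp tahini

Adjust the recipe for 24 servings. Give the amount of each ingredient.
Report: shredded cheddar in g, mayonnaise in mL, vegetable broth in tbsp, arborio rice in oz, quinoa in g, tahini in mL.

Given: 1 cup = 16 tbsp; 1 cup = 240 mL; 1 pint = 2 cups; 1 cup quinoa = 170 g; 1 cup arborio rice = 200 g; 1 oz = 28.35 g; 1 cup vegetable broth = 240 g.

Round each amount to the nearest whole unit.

shredded cheddar: 2381 g; mayonnaise: 5760 mL; vegetable broth: 160 tbsp; arborio rice: 56 oz; quinoa: 191 g; tahini: 1800 mL

Scaling factor: 24/4 = 6.
shredded cheddar: 14 oz × 6 × 28.35 g/oz ≈ 2381 g
mayonnaise: 2 pint × 6 × 2 cup/pint × 240 mL/cup = 5760 mL
vegetable broth: 400 g × 6 ÷ 240 g/cup × 16 tbsp/cup = 160 tbsp
arborio rice: 4/3 cup × 6 × 200 g/cup ÷ 28.35 g/oz ≈ 56 oz
quinoa: 3 tbsp × 6 ÷ 16 tbsp/cup × 170 g/cup ≈ 191 g
tahini: (1 cup + 4 tbsp = 1.25 cup) × 6 × 240 mL/cup = 1800 mL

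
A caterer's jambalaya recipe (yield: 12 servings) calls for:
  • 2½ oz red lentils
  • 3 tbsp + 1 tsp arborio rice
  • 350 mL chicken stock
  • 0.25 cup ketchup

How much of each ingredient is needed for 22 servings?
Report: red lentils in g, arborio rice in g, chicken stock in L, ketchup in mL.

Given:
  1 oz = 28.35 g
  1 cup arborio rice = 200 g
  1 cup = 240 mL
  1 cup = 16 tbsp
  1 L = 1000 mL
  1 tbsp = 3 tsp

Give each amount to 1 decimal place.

Scaling factor: 22/12 = 11/6.
red lentils: 2.5 oz × 11/6 × 28.35 g/oz ≈ 129.9 g
arborio rice: (3 tbsp + 1 tsp = 10/3 tbsp) × 11/6 ÷ 16 tbsp/cup × 200 g/cup ≈ 76.4 g
chicken stock: 350 mL × 11/6 ÷ 1000 mL/L ≈ 0.6 L
ketchup: 0.25 cup × 11/6 × 240 mL/cup = 110.0 mL

red lentils: 129.9 g; arborio rice: 76.4 g; chicken stock: 0.6 L; ketchup: 110.0 mL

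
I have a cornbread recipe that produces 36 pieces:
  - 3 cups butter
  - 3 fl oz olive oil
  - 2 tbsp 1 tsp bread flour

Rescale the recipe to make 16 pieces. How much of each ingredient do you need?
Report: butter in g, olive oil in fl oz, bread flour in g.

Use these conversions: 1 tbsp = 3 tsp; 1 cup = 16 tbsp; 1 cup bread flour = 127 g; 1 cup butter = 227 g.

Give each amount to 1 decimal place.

butter: 302.7 g; olive oil: 1.3 fl oz; bread flour: 8.2 g

Scaling factor: 16/36 = 4/9.
butter: 3 cup × 4/9 × 227 g/cup ≈ 302.7 g
olive oil: 3 fl oz × 4/9 ≈ 1.3 fl oz
bread flour: (2 tbsp + 1 tsp = 7/3 tbsp) × 4/9 ÷ 16 tbsp/cup × 127 g/cup ≈ 8.2 g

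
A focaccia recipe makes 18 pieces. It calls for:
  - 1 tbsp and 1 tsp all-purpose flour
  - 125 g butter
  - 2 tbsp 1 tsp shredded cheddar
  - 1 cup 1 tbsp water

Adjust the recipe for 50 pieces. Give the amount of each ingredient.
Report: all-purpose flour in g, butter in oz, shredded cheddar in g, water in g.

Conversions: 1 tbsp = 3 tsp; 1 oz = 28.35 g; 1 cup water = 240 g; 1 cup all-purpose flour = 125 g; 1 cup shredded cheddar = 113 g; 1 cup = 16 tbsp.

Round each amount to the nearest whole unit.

all-purpose flour: 29 g; butter: 12 oz; shredded cheddar: 46 g; water: 708 g

Scaling factor: 50/18 = 25/9.
all-purpose flour: (1 tbsp + 1 tsp = 4/3 tbsp) × 25/9 ÷ 16 tbsp/cup × 125 g/cup ≈ 29 g
butter: 125 g × 25/9 ÷ 28.35 g/oz ≈ 12 oz
shredded cheddar: (2 tbsp + 1 tsp = 7/3 tbsp) × 25/9 ÷ 16 tbsp/cup × 113 g/cup ≈ 46 g
water: (1 cup + 1 tbsp = 1.0625 cup) × 25/9 × 240 g/cup ≈ 708 g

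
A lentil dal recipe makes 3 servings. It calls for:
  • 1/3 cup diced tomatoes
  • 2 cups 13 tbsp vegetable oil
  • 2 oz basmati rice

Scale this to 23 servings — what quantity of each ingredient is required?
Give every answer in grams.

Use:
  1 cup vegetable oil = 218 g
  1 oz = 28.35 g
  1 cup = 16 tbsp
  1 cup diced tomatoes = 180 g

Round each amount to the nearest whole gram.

Scaling factor: 23/3.
diced tomatoes: 1/3 cup × 23/3 × 180 g/cup = 460 g
vegetable oil: (2 cup + 13 tbsp = 2.8125 cup) × 23/3 × 218 g/cup ≈ 4701 g
basmati rice: 2 oz × 23/3 × 28.35 g/oz ≈ 435 g

diced tomatoes: 460 g; vegetable oil: 4701 g; basmati rice: 435 g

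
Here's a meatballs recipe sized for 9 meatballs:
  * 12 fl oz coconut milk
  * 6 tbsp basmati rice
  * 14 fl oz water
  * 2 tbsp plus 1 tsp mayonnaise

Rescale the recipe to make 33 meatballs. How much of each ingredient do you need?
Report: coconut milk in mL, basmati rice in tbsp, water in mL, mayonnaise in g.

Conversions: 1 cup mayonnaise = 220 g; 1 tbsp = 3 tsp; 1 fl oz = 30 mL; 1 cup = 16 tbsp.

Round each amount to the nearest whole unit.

Scaling factor: 33/9 = 11/3.
coconut milk: 12 fl oz × 11/3 × 30 mL/fl oz = 1320 mL
basmati rice: 6 tbsp × 11/3 = 22 tbsp
water: 14 fl oz × 11/3 × 30 mL/fl oz = 1540 mL
mayonnaise: (2 tbsp + 1 tsp = 7/3 tbsp) × 11/3 ÷ 16 tbsp/cup × 220 g/cup ≈ 118 g

coconut milk: 1320 mL; basmati rice: 22 tbsp; water: 1540 mL; mayonnaise: 118 g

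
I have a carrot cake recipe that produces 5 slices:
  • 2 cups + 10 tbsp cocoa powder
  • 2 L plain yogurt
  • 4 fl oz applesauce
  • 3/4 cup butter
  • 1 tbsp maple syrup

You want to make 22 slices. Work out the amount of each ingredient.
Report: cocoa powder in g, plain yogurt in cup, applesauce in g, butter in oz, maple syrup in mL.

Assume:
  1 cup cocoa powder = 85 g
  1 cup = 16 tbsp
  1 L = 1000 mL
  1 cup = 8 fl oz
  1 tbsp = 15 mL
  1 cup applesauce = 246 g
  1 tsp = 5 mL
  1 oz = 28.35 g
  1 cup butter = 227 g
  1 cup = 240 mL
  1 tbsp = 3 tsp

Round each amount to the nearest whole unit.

Scaling factor: 22/5 = 4.4.
cocoa powder: (2 cup + 10 tbsp = 2.625 cup) × 22/5 × 85 g/cup ≈ 982 g
plain yogurt: 2 L × 22/5 × 1000 mL/L ÷ 240 mL/cup ≈ 37 cup
applesauce: 4 fl oz × 22/5 ÷ 8 fl oz/cup × 246 g/cup ≈ 541 g
butter: 0.75 cup × 22/5 × 227 g/cup ÷ 28.35 g/oz ≈ 26 oz
maple syrup: 1 tbsp × 22/5 × 15 mL/tbsp = 66 mL

cocoa powder: 982 g; plain yogurt: 37 cup; applesauce: 541 g; butter: 26 oz; maple syrup: 66 mL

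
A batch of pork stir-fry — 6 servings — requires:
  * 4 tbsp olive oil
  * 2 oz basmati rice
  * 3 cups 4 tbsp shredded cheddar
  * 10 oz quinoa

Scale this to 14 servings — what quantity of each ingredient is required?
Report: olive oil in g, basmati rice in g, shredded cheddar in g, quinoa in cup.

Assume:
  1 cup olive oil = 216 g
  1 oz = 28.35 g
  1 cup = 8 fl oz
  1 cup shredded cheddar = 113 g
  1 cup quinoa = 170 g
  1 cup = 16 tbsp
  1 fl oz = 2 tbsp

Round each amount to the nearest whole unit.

olive oil: 126 g; basmati rice: 132 g; shredded cheddar: 857 g; quinoa: 4 cup

Scaling factor: 14/6 = 7/3.
olive oil: 4 tbsp × 7/3 ÷ 16 tbsp/cup × 216 g/cup = 126 g
basmati rice: 2 oz × 7/3 × 28.35 g/oz ≈ 132 g
shredded cheddar: (3 cup + 4 tbsp = 3.25 cup) × 7/3 × 113 g/cup ≈ 857 g
quinoa: 10 oz × 7/3 × 28.35 g/oz ÷ 170 g/cup ≈ 4 cup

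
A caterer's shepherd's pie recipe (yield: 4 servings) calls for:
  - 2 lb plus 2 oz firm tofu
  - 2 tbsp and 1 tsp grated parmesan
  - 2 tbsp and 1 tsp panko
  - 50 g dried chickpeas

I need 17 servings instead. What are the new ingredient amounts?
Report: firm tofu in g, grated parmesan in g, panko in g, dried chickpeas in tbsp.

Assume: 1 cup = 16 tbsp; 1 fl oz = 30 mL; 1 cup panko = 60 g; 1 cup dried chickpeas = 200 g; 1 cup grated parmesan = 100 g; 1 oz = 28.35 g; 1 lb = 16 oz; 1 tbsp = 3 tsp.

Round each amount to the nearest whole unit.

firm tofu: 4097 g; grated parmesan: 62 g; panko: 37 g; dried chickpeas: 17 tbsp

Scaling factor: 17/4 = 4.25.
firm tofu: (2 lb + 2 oz = 2.125 lb) × 17/4 × 16 oz/lb × 28.35 g/oz ≈ 4097 g
grated parmesan: (2 tbsp + 1 tsp = 7/3 tbsp) × 17/4 ÷ 16 tbsp/cup × 100 g/cup ≈ 62 g
panko: (2 tbsp + 1 tsp = 7/3 tbsp) × 17/4 ÷ 16 tbsp/cup × 60 g/cup ≈ 37 g
dried chickpeas: 50 g × 17/4 ÷ 200 g/cup × 16 tbsp/cup = 17 tbsp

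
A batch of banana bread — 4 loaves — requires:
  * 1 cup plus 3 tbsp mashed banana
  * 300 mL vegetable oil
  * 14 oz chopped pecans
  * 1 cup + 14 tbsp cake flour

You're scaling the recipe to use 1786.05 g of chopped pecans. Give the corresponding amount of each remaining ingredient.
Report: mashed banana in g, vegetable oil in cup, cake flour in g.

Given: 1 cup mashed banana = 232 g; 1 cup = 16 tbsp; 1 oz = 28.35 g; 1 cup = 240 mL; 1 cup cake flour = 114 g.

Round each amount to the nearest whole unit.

The original recipe has 396.9 g of chopped pecans, so the scaling factor is 1786.05 ÷ 396.9 = 9/2 = 4.5.
mashed banana: (1 cup + 3 tbsp = 1.1875 cup) × 9/2 × 232 g/cup ≈ 1240 g
vegetable oil: 300 mL × 9/2 ÷ 240 mL/cup ≈ 6 cup
cake flour: (1 cup + 14 tbsp = 1.875 cup) × 9/2 × 114 g/cup ≈ 962 g

mashed banana: 1240 g; vegetable oil: 6 cup; cake flour: 962 g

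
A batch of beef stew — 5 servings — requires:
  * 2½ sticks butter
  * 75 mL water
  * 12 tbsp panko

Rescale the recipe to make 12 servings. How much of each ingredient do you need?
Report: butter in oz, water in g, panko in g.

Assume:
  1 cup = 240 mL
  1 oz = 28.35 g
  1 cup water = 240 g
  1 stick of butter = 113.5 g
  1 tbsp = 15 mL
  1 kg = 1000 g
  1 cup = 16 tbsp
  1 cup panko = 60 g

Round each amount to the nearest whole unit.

butter: 24 oz; water: 180 g; panko: 108 g

Scaling factor: 12/5 = 2.4.
butter: 2.5 stick × 12/5 × 113.5 g/stick ÷ 28.35 g/oz ≈ 24 oz
water: 75 mL × 12/5 ÷ 240 mL/cup × 240 g/cup = 180 g
panko: 12 tbsp × 12/5 ÷ 16 tbsp/cup × 60 g/cup = 108 g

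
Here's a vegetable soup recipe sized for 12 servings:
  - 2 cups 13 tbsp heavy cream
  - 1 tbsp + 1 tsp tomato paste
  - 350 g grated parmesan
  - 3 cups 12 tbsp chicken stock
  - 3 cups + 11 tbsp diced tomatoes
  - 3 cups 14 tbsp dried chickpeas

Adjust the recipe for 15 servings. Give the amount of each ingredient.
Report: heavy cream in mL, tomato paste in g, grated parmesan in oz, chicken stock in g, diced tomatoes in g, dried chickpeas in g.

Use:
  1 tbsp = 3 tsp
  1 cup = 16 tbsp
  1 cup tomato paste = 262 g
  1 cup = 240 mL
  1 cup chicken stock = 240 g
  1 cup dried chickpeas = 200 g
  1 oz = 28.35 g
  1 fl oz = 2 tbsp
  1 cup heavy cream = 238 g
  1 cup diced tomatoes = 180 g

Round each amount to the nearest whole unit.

heavy cream: 844 mL; tomato paste: 27 g; grated parmesan: 15 oz; chicken stock: 1125 g; diced tomatoes: 830 g; dried chickpeas: 969 g

Scaling factor: 15/12 = 5/4 = 1.25.
heavy cream: (2 cup + 13 tbsp = 2.8125 cup) × 5/4 × 240 mL/cup ≈ 844 mL
tomato paste: (1 tbsp + 1 tsp = 4/3 tbsp) × 5/4 ÷ 16 tbsp/cup × 262 g/cup ≈ 27 g
grated parmesan: 350 g × 5/4 ÷ 28.35 g/oz ≈ 15 oz
chicken stock: (3 cup + 12 tbsp = 3.75 cup) × 5/4 × 240 g/cup = 1125 g
diced tomatoes: (3 cup + 11 tbsp = 3.6875 cup) × 5/4 × 180 g/cup ≈ 830 g
dried chickpeas: (3 cup + 14 tbsp = 3.875 cup) × 5/4 × 200 g/cup ≈ 969 g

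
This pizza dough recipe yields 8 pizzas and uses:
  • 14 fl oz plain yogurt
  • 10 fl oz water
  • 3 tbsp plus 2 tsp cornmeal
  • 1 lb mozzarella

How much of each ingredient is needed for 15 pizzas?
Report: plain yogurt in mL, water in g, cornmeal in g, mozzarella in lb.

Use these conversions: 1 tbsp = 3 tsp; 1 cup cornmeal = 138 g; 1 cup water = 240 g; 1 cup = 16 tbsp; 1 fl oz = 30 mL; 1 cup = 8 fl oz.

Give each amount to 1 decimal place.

Scaling factor: 15/8 = 1.875.
plain yogurt: 14 fl oz × 15/8 × 30 mL/fl oz = 787.5 mL
water: 10 fl oz × 15/8 ÷ 8 fl oz/cup × 240 g/cup = 562.5 g
cornmeal: (3 tbsp + 2 tsp = 11/3 tbsp) × 15/8 ÷ 16 tbsp/cup × 138 g/cup ≈ 59.3 g
mozzarella: 1 lb × 15/8 ≈ 1.9 lb

plain yogurt: 787.5 mL; water: 562.5 g; cornmeal: 59.3 g; mozzarella: 1.9 lb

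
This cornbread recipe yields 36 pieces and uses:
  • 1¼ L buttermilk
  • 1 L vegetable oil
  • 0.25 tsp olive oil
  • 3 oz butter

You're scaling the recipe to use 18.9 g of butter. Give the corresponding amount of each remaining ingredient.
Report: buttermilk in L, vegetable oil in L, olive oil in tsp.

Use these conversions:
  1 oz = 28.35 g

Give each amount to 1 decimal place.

buttermilk: 0.3 L; vegetable oil: 0.2 L; olive oil: 0.1 tsp

The original recipe has 85.05 g of butter, so the scaling factor is 18.9 ÷ 85.05 = 2/9.
buttermilk: 1.25 L × 2/9 ≈ 0.3 L
vegetable oil: 1 L × 2/9 ≈ 0.2 L
olive oil: 0.25 tsp × 2/9 ≈ 0.1 tsp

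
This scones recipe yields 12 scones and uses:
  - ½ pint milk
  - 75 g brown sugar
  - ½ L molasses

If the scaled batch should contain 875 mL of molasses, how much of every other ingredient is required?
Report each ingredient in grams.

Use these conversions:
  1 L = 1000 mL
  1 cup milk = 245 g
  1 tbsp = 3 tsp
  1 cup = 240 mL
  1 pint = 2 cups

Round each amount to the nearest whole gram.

The original recipe has 500 mL of molasses, so the scaling factor is 875 ÷ 500 = 7/4 = 1.75.
milk: 0.5 pint × 7/4 × 2 cup/pint × 245 g/cup ≈ 429 g
brown sugar: 75 g × 7/4 ≈ 131 g

milk: 429 g; brown sugar: 131 g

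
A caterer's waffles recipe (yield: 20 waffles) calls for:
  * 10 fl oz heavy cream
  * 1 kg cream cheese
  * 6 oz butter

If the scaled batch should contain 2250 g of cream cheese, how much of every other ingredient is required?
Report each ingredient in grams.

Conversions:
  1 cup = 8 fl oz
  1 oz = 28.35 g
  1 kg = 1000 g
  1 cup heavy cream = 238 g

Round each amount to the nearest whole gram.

heavy cream: 669 g; butter: 383 g

The original recipe has 1000 g of cream cheese, so the scaling factor is 2250 ÷ 1000 = 9/4 = 2.25.
heavy cream: 10 fl oz × 9/4 ÷ 8 fl oz/cup × 238 g/cup ≈ 669 g
butter: 6 oz × 9/4 × 28.35 g/oz ≈ 383 g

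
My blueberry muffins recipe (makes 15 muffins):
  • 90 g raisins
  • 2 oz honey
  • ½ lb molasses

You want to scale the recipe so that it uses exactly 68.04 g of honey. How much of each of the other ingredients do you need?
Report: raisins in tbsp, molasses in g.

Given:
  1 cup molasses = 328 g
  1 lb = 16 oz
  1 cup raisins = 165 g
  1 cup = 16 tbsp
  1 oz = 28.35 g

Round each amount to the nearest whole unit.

The original recipe has 56.7 g of honey, so the scaling factor is 68.04 ÷ 56.7 = 6/5 = 1.2.
raisins: 90 g × 6/5 ÷ 165 g/cup × 16 tbsp/cup ≈ 10 tbsp
molasses: 0.5 lb × 6/5 × 16 oz/lb × 28.35 g/oz ≈ 272 g

raisins: 10 tbsp; molasses: 272 g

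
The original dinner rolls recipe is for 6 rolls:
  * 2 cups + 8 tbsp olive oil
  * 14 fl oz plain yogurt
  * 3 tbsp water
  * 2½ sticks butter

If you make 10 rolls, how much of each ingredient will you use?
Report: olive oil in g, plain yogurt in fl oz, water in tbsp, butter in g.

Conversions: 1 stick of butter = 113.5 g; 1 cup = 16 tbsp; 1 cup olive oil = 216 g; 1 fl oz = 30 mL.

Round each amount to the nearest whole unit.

Scaling factor: 10/6 = 5/3.
olive oil: (2 cup + 8 tbsp = 2.5 cup) × 5/3 × 216 g/cup = 900 g
plain yogurt: 14 fl oz × 5/3 ≈ 23 fl oz
water: 3 tbsp × 5/3 = 5 tbsp
butter: 2.5 stick × 5/3 × 113.5 g/stick ≈ 473 g

olive oil: 900 g; plain yogurt: 23 fl oz; water: 5 tbsp; butter: 473 g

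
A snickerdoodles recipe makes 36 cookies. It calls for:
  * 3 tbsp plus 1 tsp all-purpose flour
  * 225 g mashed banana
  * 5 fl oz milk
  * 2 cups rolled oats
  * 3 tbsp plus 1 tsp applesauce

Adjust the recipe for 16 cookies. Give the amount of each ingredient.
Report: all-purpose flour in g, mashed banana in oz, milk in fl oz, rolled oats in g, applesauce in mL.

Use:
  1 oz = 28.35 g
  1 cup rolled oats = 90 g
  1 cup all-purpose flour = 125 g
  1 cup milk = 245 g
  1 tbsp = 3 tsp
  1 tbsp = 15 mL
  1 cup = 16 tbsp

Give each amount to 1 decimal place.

all-purpose flour: 11.6 g; mashed banana: 3.5 oz; milk: 2.2 fl oz; rolled oats: 80.0 g; applesauce: 22.2 mL

Scaling factor: 16/36 = 4/9.
all-purpose flour: (3 tbsp + 1 tsp = 10/3 tbsp) × 4/9 ÷ 16 tbsp/cup × 125 g/cup ≈ 11.6 g
mashed banana: 225 g × 4/9 ÷ 28.35 g/oz ≈ 3.5 oz
milk: 5 fl oz × 4/9 ≈ 2.2 fl oz
rolled oats: 2 cup × 4/9 × 90 g/cup = 80.0 g
applesauce: (3 tbsp + 1 tsp = 10/3 tbsp) × 4/9 × 15 mL/tbsp ≈ 22.2 mL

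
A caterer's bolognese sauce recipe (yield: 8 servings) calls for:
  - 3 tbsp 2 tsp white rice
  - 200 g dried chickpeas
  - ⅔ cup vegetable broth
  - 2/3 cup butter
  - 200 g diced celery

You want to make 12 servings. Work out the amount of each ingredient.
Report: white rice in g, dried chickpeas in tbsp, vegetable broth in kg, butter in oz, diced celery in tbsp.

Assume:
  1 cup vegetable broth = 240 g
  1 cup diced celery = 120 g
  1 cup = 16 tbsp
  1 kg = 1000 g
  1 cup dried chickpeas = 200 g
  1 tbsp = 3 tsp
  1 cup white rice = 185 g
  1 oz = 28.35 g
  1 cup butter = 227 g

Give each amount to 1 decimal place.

Scaling factor: 12/8 = 3/2 = 1.5.
white rice: (3 tbsp + 2 tsp = 11/3 tbsp) × 3/2 ÷ 16 tbsp/cup × 185 g/cup ≈ 63.6 g
dried chickpeas: 200 g × 3/2 ÷ 200 g/cup × 16 tbsp/cup = 24.0 tbsp
vegetable broth: 2/3 cup × 3/2 × 240 g/cup ÷ 1000 g/kg ≈ 0.2 kg
butter: 2/3 cup × 3/2 × 227 g/cup ÷ 28.35 g/oz ≈ 8.0 oz
diced celery: 200 g × 3/2 ÷ 120 g/cup × 16 tbsp/cup = 40.0 tbsp

white rice: 63.6 g; dried chickpeas: 24.0 tbsp; vegetable broth: 0.2 kg; butter: 8.0 oz; diced celery: 40.0 tbsp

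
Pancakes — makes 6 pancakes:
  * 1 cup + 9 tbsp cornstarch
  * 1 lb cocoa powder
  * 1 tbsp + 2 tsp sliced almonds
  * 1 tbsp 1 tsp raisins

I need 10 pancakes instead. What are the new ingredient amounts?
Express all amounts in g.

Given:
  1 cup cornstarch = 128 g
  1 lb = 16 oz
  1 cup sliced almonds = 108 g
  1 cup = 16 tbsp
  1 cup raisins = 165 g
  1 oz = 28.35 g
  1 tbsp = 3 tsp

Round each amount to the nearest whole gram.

cornstarch: 333 g; cocoa powder: 756 g; sliced almonds: 19 g; raisins: 23 g

Scaling factor: 10/6 = 5/3.
cornstarch: (1 cup + 9 tbsp = 1.5625 cup) × 5/3 × 128 g/cup ≈ 333 g
cocoa powder: 1 lb × 5/3 × 16 oz/lb × 28.35 g/oz = 756 g
sliced almonds: (1 tbsp + 2 tsp = 5/3 tbsp) × 5/3 ÷ 16 tbsp/cup × 108 g/cup ≈ 19 g
raisins: (1 tbsp + 1 tsp = 4/3 tbsp) × 5/3 ÷ 16 tbsp/cup × 165 g/cup ≈ 23 g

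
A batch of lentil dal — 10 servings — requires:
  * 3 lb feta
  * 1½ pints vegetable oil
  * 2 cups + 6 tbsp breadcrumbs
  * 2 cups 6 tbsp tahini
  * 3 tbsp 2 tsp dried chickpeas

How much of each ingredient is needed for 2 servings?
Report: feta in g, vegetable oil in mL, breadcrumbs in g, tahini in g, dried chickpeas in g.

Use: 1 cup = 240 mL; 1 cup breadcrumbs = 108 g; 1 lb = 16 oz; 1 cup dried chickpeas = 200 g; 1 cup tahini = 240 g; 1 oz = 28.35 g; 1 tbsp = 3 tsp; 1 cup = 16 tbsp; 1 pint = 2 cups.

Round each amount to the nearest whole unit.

feta: 272 g; vegetable oil: 144 mL; breadcrumbs: 51 g; tahini: 114 g; dried chickpeas: 9 g

Scaling factor: 2/10 = 1/5 = 0.2.
feta: 3 lb × 1/5 × 16 oz/lb × 28.35 g/oz ≈ 272 g
vegetable oil: 1.5 pint × 1/5 × 2 cup/pint × 240 mL/cup = 144 mL
breadcrumbs: (2 cup + 6 tbsp = 2.375 cup) × 1/5 × 108 g/cup ≈ 51 g
tahini: (2 cup + 6 tbsp = 2.375 cup) × 1/5 × 240 g/cup = 114 g
dried chickpeas: (3 tbsp + 2 tsp = 11/3 tbsp) × 1/5 ÷ 16 tbsp/cup × 200 g/cup ≈ 9 g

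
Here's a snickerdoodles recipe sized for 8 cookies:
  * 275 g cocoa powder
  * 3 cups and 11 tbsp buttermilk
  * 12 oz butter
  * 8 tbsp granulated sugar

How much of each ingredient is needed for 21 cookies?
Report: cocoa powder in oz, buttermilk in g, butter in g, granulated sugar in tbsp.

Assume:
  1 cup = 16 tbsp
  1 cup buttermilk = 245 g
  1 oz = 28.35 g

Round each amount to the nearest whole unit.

Scaling factor: 21/8 = 2.625.
cocoa powder: 275 g × 21/8 ÷ 28.35 g/oz ≈ 25 oz
buttermilk: (3 cup + 11 tbsp = 3.6875 cup) × 21/8 × 245 g/cup ≈ 2372 g
butter: 12 oz × 21/8 × 28.35 g/oz ≈ 893 g
granulated sugar: 8 tbsp × 21/8 = 21 tbsp

cocoa powder: 25 oz; buttermilk: 2372 g; butter: 893 g; granulated sugar: 21 tbsp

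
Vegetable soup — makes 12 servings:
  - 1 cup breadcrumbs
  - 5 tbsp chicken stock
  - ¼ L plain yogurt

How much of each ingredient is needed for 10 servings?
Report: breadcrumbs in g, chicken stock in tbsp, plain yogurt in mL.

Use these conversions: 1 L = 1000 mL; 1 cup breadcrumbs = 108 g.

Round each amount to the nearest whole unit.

breadcrumbs: 90 g; chicken stock: 4 tbsp; plain yogurt: 208 mL

Scaling factor: 10/12 = 5/6.
breadcrumbs: 1 cup × 5/6 × 108 g/cup = 90 g
chicken stock: 5 tbsp × 5/6 ≈ 4 tbsp
plain yogurt: 0.25 L × 5/6 × 1000 mL/L ≈ 208 mL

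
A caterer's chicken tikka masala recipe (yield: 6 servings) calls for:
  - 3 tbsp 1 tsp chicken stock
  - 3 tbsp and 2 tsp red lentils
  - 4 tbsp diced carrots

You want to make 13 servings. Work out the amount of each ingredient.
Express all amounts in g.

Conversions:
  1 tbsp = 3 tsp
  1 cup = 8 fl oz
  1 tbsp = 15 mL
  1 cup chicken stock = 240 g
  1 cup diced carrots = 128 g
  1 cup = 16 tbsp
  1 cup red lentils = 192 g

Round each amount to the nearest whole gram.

Scaling factor: 13/6.
chicken stock: (3 tbsp + 1 tsp = 10/3 tbsp) × 13/6 ÷ 16 tbsp/cup × 240 g/cup ≈ 108 g
red lentils: (3 tbsp + 2 tsp = 11/3 tbsp) × 13/6 ÷ 16 tbsp/cup × 192 g/cup ≈ 95 g
diced carrots: 4 tbsp × 13/6 ÷ 16 tbsp/cup × 128 g/cup ≈ 69 g

chicken stock: 108 g; red lentils: 95 g; diced carrots: 69 g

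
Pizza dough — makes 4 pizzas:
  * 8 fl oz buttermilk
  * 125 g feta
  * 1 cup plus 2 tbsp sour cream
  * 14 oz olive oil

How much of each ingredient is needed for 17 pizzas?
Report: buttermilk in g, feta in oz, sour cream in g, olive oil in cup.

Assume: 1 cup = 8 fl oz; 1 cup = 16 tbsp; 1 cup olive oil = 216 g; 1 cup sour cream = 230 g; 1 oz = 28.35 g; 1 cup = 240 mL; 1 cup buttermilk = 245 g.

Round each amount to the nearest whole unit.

buttermilk: 1041 g; feta: 19 oz; sour cream: 1100 g; olive oil: 8 cup

Scaling factor: 17/4 = 4.25.
buttermilk: 8 fl oz × 17/4 ÷ 8 fl oz/cup × 245 g/cup ≈ 1041 g
feta: 125 g × 17/4 ÷ 28.35 g/oz ≈ 19 oz
sour cream: (1 cup + 2 tbsp = 1.125 cup) × 17/4 × 230 g/cup ≈ 1100 g
olive oil: 14 oz × 17/4 × 28.35 g/oz ÷ 216 g/cup ≈ 8 cup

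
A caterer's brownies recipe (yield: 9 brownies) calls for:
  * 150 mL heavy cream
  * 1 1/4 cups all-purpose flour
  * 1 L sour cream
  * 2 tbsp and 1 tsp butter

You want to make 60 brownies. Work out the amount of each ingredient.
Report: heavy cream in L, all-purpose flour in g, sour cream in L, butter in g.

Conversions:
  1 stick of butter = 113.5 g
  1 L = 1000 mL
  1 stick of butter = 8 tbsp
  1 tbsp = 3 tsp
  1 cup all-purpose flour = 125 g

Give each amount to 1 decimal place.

heavy cream: 1.0 L; all-purpose flour: 1041.7 g; sour cream: 6.7 L; butter: 220.7 g

Scaling factor: 60/9 = 20/3.
heavy cream: 150 mL × 20/3 ÷ 1000 mL/L = 1.0 L
all-purpose flour: 1.25 cup × 20/3 × 125 g/cup ≈ 1041.7 g
sour cream: 1 L × 20/3 ≈ 6.7 L
butter: (2 tbsp + 1 tsp = 7/3 tbsp) × 20/3 ÷ 8 tbsp/stick × 113.5 g/stick ≈ 220.7 g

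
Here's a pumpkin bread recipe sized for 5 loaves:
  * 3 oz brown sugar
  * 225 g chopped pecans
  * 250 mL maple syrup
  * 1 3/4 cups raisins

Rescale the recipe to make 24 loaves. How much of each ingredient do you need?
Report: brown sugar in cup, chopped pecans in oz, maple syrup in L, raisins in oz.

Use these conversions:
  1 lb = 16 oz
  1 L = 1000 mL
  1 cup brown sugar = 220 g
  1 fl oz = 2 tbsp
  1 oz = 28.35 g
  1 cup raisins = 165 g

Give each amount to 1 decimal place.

Scaling factor: 24/5 = 4.8.
brown sugar: 3 oz × 24/5 × 28.35 g/oz ÷ 220 g/cup ≈ 1.9 cup
chopped pecans: 225 g × 24/5 ÷ 28.35 g/oz ≈ 38.1 oz
maple syrup: 250 mL × 24/5 ÷ 1000 mL/L = 1.2 L
raisins: 1.75 cup × 24/5 × 165 g/cup ÷ 28.35 g/oz ≈ 48.9 oz

brown sugar: 1.9 cup; chopped pecans: 38.1 oz; maple syrup: 1.2 L; raisins: 48.9 oz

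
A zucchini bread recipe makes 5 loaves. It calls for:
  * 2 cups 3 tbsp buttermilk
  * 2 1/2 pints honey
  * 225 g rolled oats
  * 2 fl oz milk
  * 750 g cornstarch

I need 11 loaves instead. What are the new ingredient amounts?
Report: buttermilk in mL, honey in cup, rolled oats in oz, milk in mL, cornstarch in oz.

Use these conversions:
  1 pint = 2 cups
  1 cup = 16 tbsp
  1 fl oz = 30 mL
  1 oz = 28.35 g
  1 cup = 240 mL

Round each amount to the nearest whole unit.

Scaling factor: 11/5 = 2.2.
buttermilk: (2 cup + 3 tbsp = 2.1875 cup) × 11/5 × 240 mL/cup = 1155 mL
honey: 2.5 pint × 11/5 × 2 cup/pint = 11 cup
rolled oats: 225 g × 11/5 ÷ 28.35 g/oz ≈ 17 oz
milk: 2 fl oz × 11/5 × 30 mL/fl oz = 132 mL
cornstarch: 750 g × 11/5 ÷ 28.35 g/oz ≈ 58 oz

buttermilk: 1155 mL; honey: 11 cup; rolled oats: 17 oz; milk: 132 mL; cornstarch: 58 oz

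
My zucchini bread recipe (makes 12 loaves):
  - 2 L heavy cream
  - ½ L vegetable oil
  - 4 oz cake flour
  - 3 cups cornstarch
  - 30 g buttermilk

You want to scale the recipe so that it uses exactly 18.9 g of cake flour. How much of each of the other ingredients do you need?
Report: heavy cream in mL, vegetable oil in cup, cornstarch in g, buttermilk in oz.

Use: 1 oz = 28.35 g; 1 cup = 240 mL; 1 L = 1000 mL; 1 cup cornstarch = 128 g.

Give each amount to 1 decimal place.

heavy cream: 333.3 mL; vegetable oil: 0.3 cup; cornstarch: 64.0 g; buttermilk: 0.2 oz

The original recipe has 113.4 g of cake flour, so the scaling factor is 18.9 ÷ 113.4 = 1/6.
heavy cream: 2 L × 1/6 × 1000 mL/L ≈ 333.3 mL
vegetable oil: 0.5 L × 1/6 × 1000 mL/L ÷ 240 mL/cup ≈ 0.3 cup
cornstarch: 3 cup × 1/6 × 128 g/cup = 64.0 g
buttermilk: 30 g × 1/6 ÷ 28.35 g/oz ≈ 0.2 oz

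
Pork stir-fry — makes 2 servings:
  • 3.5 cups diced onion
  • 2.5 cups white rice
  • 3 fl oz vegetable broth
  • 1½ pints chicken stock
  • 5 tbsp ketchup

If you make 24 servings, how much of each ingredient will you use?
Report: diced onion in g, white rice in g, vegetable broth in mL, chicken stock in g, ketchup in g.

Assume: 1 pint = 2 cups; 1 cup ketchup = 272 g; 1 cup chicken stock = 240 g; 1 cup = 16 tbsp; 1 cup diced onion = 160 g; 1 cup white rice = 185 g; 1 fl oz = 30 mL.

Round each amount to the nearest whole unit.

diced onion: 6720 g; white rice: 5550 g; vegetable broth: 1080 mL; chicken stock: 8640 g; ketchup: 1020 g

Scaling factor: 24/2 = 12.
diced onion: 3.5 cup × 12 × 160 g/cup = 6720 g
white rice: 2.5 cup × 12 × 185 g/cup = 5550 g
vegetable broth: 3 fl oz × 12 × 30 mL/fl oz = 1080 mL
chicken stock: 1.5 pint × 12 × 2 cup/pint × 240 g/cup = 8640 g
ketchup: 5 tbsp × 12 ÷ 16 tbsp/cup × 272 g/cup = 1020 g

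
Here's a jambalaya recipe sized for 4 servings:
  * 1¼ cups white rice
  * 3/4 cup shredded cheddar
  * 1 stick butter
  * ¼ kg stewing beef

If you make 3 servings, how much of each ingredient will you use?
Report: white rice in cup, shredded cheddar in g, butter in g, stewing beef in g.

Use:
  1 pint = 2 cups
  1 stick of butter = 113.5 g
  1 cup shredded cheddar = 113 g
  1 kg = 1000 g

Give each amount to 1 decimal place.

Scaling factor: 3/4 = 0.75.
white rice: 1.25 cup × 3/4 ≈ 0.9 cup
shredded cheddar: 0.75 cup × 3/4 × 113 g/cup ≈ 63.6 g
butter: 1 stick × 3/4 × 113.5 g/stick ≈ 85.1 g
stewing beef: 0.25 kg × 3/4 × 1000 g/kg = 187.5 g

white rice: 0.9 cup; shredded cheddar: 63.6 g; butter: 85.1 g; stewing beef: 187.5 g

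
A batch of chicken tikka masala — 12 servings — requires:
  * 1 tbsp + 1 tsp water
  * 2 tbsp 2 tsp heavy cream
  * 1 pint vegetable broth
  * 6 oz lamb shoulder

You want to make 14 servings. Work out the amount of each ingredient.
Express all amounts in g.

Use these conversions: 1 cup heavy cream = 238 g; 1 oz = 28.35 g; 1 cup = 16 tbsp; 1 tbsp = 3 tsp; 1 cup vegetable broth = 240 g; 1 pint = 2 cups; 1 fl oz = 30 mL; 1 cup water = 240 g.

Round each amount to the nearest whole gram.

Scaling factor: 14/12 = 7/6.
water: (1 tbsp + 1 tsp = 4/3 tbsp) × 7/6 ÷ 16 tbsp/cup × 240 g/cup ≈ 23 g
heavy cream: (2 tbsp + 2 tsp = 8/3 tbsp) × 7/6 ÷ 16 tbsp/cup × 238 g/cup ≈ 46 g
vegetable broth: 1 pint × 7/6 × 2 cup/pint × 240 g/cup = 560 g
lamb shoulder: 6 oz × 7/6 × 28.35 g/oz ≈ 198 g

water: 23 g; heavy cream: 46 g; vegetable broth: 560 g; lamb shoulder: 198 g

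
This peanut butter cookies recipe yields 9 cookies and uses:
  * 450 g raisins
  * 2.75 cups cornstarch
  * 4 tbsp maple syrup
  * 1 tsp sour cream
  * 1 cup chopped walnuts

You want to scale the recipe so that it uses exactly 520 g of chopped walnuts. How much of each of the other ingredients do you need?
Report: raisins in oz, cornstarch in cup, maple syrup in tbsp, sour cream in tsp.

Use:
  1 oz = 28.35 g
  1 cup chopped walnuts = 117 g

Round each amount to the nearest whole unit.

raisins: 71 oz; cornstarch: 12 cup; maple syrup: 18 tbsp; sour cream: 4 tsp

The original recipe has 117 g of chopped walnuts, so the scaling factor is 520 ÷ 117 = 40/9.
raisins: 450 g × 40/9 ÷ 28.35 g/oz ≈ 71 oz
cornstarch: 2.75 cup × 40/9 ≈ 12 cup
maple syrup: 4 tbsp × 40/9 ≈ 18 tbsp
sour cream: 1 tsp × 40/9 ≈ 4 tsp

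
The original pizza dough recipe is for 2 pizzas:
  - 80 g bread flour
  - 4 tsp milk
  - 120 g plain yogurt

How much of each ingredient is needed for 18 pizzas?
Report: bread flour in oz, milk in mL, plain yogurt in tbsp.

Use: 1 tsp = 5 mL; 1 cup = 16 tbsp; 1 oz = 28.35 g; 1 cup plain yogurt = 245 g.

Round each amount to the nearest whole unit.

bread flour: 25 oz; milk: 180 mL; plain yogurt: 71 tbsp

Scaling factor: 18/2 = 9.
bread flour: 80 g × 9 ÷ 28.35 g/oz ≈ 25 oz
milk: 4 tsp × 9 × 5 mL/tsp = 180 mL
plain yogurt: 120 g × 9 ÷ 245 g/cup × 16 tbsp/cup ≈ 71 tbsp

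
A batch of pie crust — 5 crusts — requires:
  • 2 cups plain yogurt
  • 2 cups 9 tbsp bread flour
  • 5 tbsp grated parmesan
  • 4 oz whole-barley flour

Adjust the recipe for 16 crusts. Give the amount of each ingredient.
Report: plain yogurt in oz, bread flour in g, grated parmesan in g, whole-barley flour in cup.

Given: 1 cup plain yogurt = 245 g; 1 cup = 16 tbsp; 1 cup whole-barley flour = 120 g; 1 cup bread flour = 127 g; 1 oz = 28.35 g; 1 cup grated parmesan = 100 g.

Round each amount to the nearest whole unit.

Scaling factor: 16/5 = 3.2.
plain yogurt: 2 cup × 16/5 × 245 g/cup ÷ 28.35 g/oz ≈ 55 oz
bread flour: (2 cup + 9 tbsp = 2.5625 cup) × 16/5 × 127 g/cup ≈ 1041 g
grated parmesan: 5 tbsp × 16/5 ÷ 16 tbsp/cup × 100 g/cup = 100 g
whole-barley flour: 4 oz × 16/5 × 28.35 g/oz ÷ 120 g/cup ≈ 3 cup

plain yogurt: 55 oz; bread flour: 1041 g; grated parmesan: 100 g; whole-barley flour: 3 cup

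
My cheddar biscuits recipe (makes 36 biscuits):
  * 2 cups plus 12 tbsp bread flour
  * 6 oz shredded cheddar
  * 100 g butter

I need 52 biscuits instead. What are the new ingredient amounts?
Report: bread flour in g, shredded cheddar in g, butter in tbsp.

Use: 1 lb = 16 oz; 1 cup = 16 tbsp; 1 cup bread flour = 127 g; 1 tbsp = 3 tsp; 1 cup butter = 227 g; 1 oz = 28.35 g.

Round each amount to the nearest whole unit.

bread flour: 504 g; shredded cheddar: 246 g; butter: 10 tbsp

Scaling factor: 52/36 = 13/9.
bread flour: (2 cup + 12 tbsp = 2.75 cup) × 13/9 × 127 g/cup ≈ 504 g
shredded cheddar: 6 oz × 13/9 × 28.35 g/oz ≈ 246 g
butter: 100 g × 13/9 ÷ 227 g/cup × 16 tbsp/cup ≈ 10 tbsp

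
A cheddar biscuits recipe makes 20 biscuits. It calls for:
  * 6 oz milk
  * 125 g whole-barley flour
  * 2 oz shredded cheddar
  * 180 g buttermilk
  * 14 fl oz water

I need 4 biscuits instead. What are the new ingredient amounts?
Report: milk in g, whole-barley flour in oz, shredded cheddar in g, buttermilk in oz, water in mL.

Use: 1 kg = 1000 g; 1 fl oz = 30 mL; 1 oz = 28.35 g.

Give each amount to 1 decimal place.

milk: 34.0 g; whole-barley flour: 0.9 oz; shredded cheddar: 11.3 g; buttermilk: 1.3 oz; water: 84.0 mL

Scaling factor: 4/20 = 1/5 = 0.2.
milk: 6 oz × 1/5 × 28.35 g/oz ≈ 34.0 g
whole-barley flour: 125 g × 1/5 ÷ 28.35 g/oz ≈ 0.9 oz
shredded cheddar: 2 oz × 1/5 × 28.35 g/oz ≈ 11.3 g
buttermilk: 180 g × 1/5 ÷ 28.35 g/oz ≈ 1.3 oz
water: 14 fl oz × 1/5 × 30 mL/fl oz = 84.0 mL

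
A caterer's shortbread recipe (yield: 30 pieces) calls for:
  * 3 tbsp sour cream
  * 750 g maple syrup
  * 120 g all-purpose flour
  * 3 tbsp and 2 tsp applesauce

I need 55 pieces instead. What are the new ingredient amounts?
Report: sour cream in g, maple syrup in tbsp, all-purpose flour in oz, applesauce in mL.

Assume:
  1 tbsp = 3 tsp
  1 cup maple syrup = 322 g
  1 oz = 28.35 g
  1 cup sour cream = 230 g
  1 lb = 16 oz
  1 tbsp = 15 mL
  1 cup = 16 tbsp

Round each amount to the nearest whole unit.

sour cream: 79 g; maple syrup: 68 tbsp; all-purpose flour: 8 oz; applesauce: 101 mL

Scaling factor: 55/30 = 11/6.
sour cream: 3 tbsp × 11/6 ÷ 16 tbsp/cup × 230 g/cup ≈ 79 g
maple syrup: 750 g × 11/6 ÷ 322 g/cup × 16 tbsp/cup ≈ 68 tbsp
all-purpose flour: 120 g × 11/6 ÷ 28.35 g/oz ≈ 8 oz
applesauce: (3 tbsp + 2 tsp = 11/3 tbsp) × 11/6 × 15 mL/tbsp ≈ 101 mL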